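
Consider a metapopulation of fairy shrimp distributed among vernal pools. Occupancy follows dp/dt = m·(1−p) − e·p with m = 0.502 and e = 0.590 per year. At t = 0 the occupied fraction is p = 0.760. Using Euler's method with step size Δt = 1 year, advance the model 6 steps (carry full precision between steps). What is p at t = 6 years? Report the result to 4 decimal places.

Update rule: p ← p + [m·(1−p) − e·p]·Δt with Δt = 1.
step 1: Δp = -0.32792, p = 0.43208
step 2: Δp = +0.03017, p = 0.46225
step 3: Δp = -0.00278, p = 0.45947
step 4: Δp = +0.00026, p = 0.45973
step 5: Δp = -0.00002, p = 0.45970
step 6: Δp = +0.00000, p = 0.45971

0.4597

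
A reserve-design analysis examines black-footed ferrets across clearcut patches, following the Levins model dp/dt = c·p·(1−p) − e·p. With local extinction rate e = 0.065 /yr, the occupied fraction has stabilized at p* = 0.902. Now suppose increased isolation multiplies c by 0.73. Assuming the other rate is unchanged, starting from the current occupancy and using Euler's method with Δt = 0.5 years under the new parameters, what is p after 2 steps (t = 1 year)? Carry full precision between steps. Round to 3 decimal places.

0.888

Balance c(1−p*) = e gives c = e/(1 − 0.90200) = 0.065/0.09800 = 0.66327.
Starting from p₀ = 0.90200; update p ← p + (dp/dt)·Δt with the new parameters.
  1  |  dp/dt·Δt = -0.007915  |  p_1 = 0.894085
  2  |  dp/dt·Δt = -0.006132  |  p_2 = 0.887953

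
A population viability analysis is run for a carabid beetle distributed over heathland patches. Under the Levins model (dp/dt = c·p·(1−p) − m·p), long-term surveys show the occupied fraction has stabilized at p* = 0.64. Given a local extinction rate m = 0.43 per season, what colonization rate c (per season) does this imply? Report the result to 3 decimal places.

At equilibrium c(1−p*) = m, so c = m/(1−p*).
c = 0.43/(1 − 0.64) = 0.43/0.3600 = 1.1944.

1.194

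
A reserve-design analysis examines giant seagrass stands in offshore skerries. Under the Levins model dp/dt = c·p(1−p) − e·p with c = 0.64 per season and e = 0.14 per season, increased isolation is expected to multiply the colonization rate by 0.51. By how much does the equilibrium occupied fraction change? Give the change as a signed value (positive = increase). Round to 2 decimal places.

-0.21

Before: p* = 1 − 0.14/0.64 = 0.7812.
After the change, c = 0.3264, e = 0.14, so p* = 1 − 0.14/0.3264 = 0.5711.
Δp* = 0.5711 − 0.7812 = -0.2102.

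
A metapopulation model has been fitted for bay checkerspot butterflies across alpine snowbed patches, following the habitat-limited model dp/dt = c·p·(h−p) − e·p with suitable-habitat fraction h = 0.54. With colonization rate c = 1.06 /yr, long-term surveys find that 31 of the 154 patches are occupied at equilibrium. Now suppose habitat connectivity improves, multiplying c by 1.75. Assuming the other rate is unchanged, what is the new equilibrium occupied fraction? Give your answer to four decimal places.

0.3465

Observed p* = 31/154 = 0.20130.
Balance c(h−p*) = e gives e = 1.06×(0.54 − 0.20130) = 0.35902.
New p* = 0.54 − e/c = 0.54 − 0.35902/1.85500 = 0.34646.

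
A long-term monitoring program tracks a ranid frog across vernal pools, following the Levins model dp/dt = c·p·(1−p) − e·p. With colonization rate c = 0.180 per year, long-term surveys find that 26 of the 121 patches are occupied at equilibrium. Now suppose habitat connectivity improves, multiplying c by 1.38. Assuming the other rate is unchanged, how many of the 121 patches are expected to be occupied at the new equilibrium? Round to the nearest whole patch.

52

Observed p* = 26/121 = 0.21488.
Balance c(1−p*) = e gives e = 0.180×(1 − 0.21488) = 0.14132.
New p* = 1 − e/c = 1 − 0.14132/0.24840 = 0.43108.
Expected occupied = 121 × 0.43108 = 52.16 ≈ 52.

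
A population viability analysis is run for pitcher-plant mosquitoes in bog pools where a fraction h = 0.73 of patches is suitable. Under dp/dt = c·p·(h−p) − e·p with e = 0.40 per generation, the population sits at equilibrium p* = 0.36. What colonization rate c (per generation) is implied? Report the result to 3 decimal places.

1.081

At equilibrium c(h−p*) = e, so c = e/(h−p*).
c = 0.40/(0.73 − 0.36) = 0.40/0.3700 = 1.0811.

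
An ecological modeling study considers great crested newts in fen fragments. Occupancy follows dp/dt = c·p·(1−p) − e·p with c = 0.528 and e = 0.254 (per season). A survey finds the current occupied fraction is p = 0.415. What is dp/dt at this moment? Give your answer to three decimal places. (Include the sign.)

Colonization term: c·p·(1−p) = 0.528×0.415×0.5850 = 0.12819.
Extinction term: e·p = 0.10541.
dp/dt = 0.12819 − 0.10541 = 0.02278.

0.023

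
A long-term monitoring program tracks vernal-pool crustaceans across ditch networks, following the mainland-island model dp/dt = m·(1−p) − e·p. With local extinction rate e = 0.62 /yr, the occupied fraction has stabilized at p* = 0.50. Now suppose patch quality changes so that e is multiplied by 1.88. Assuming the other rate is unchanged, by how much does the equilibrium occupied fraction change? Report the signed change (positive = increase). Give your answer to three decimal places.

Balance m(1−p*) = e·p* gives m = e·p*/(1−p*) = 0.62×0.50000/0.50000 = 0.62000.
New p* = m/(m+e) = 0.62000/(0.62000+1.16560) = 0.34722.
Δp* = 0.34722 − 0.50000 = -0.15278.

-0.153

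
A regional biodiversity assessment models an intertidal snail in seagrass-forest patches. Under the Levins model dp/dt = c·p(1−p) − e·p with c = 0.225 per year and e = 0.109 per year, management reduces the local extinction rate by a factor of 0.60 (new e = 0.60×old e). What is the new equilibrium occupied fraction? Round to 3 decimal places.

0.709

Before: p* = 1 − 0.109/0.225 = 0.5156.
After the change, c = 0.225, e = 0.0654, so p* = 1 − 0.0654/0.225 = 0.7093.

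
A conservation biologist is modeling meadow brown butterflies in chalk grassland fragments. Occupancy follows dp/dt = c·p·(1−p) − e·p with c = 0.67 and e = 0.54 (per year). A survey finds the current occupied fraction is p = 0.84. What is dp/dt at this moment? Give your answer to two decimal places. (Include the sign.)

-0.36

Colonization term: c·p·(1−p) = 0.67×0.84×0.1600 = 0.09005.
Extinction term: e·p = 0.45360.
dp/dt = 0.09005 − 0.45360 = -0.36355.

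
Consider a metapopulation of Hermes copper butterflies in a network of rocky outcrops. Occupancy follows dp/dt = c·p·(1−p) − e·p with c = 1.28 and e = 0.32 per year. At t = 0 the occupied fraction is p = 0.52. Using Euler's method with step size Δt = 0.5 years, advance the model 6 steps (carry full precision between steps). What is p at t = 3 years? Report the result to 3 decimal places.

0.741

Update rule: p ← p + [c·p·(1−p) − e·p]·Δt with Δt = 0.5.
  1  |  dp/dt·Δt = +0.076544  |  p_1 = 0.596544
  2  |  dp/dt·Δt = +0.058588  |  p_2 = 0.655132
  3  |  dp/dt·Δt = +0.039777  |  p_3 = 0.694908
  4  |  dp/dt·Δt = +0.024501  |  p_4 = 0.719410
  5  |  dp/dt·Δt = +0.014084  |  p_5 = 0.733494
  6  |  dp/dt·Δt = +0.007748  |  p_6 = 0.741243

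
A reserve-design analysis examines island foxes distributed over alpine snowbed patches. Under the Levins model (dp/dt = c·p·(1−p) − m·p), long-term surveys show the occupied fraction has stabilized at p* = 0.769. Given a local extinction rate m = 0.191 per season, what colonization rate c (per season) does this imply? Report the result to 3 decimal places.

0.827

At equilibrium c(1−p*) = m, so c = m/(1−p*).
c = 0.191/(1 − 0.769) = 0.191/0.2310 = 0.8268.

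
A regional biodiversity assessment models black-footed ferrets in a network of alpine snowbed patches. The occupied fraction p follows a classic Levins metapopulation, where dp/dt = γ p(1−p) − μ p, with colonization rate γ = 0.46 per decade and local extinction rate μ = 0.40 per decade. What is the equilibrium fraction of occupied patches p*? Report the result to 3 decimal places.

0.130

Setting dp/dt = 0 and dividing through by p* gives γ·(1−p*) = μ.
So p* = 1 − μ/γ = 1 − 0.40/0.46 = 1 − 0.8696 = 0.1304.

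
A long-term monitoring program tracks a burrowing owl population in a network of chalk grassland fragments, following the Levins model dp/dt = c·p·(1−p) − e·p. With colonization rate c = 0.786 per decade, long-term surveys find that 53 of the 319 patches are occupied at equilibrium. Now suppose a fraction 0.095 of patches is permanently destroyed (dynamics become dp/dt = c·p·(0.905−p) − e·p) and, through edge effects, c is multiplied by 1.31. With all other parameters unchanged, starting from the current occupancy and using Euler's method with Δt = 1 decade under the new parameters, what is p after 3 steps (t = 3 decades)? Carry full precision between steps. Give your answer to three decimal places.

Observed p* = 53/319 = 0.16614.
Balance c(1−p*) = e gives e = 0.786×(1 − 0.16614) = 0.65541.
Starting from p₀ = 0.16614; update p ← p + (dp/dt)·Δt with the new parameters.
p: 0.16614 → 0.18365  (Δp = +0.01750)
p: 0.18365 → 0.19969  (Δp = +0.01604)
p: 0.19969 → 0.21383  (Δp = +0.01414)

0.214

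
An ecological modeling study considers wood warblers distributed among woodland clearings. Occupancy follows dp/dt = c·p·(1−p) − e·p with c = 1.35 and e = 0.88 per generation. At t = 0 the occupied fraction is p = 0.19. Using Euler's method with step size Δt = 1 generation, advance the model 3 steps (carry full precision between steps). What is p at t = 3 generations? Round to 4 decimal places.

0.2964

Update rule: p ← p + [c·p·(1−p) − e·p]·Δt with Δt = 1.
t = 1: p = 0.19000 + (+0.04056) = 0.23056
t = 2: p = 0.23056 + (+0.03660) = 0.26716
t = 3: p = 0.26716 + (+0.02921) = 0.29637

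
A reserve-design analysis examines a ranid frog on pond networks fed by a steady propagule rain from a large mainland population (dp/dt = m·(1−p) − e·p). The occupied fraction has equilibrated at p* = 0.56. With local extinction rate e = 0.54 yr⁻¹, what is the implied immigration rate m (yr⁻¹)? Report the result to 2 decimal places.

0.69

At equilibrium m(1−p*) = e·p*, so m = e·p*/(1−p*).
m = 0.54 × 0.56 / 0.4400 = 0.3024/0.4400 = 0.6873.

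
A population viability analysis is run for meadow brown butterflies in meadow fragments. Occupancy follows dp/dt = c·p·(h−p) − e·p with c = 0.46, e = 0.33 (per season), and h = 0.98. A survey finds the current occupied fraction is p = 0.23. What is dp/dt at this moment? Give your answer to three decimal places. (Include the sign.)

0.003

Colonization term: c·p·(h−p) = 0.46×0.23×0.7500 = 0.07935.
Extinction term: e·p = 0.07590.
dp/dt = 0.07935 − 0.07590 = 0.00345.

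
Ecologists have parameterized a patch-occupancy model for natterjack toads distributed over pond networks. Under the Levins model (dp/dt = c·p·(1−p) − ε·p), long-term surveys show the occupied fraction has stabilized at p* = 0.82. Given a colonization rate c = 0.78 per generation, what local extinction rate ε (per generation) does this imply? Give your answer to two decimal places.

At equilibrium c(1−p*) = ε.
ε = 0.78 × (1 − 0.82) = 0.78 × 0.1800 = 0.1404.

0.14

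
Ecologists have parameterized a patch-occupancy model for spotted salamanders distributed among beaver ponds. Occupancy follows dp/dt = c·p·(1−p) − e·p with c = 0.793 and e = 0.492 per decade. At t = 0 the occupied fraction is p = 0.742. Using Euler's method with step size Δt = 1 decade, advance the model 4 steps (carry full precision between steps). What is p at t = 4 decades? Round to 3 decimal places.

0.415

Update rule: p ← p + [c·p·(1−p) − e·p]·Δt with Δt = 1.
t = 1: p = 0.74200 + (-0.21326) = 0.52874
t = 2: p = 0.52874 + (-0.06255) = 0.46620
t = 3: p = 0.46620 + (-0.03203) = 0.43417
t = 4: p = 0.43417 + (-0.01880) = 0.41537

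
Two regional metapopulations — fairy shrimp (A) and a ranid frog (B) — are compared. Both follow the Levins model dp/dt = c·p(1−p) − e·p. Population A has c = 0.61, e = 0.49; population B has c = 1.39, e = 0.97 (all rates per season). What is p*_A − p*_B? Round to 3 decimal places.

-0.105

A: p*_A = 1 − 0.49/0.61 = 0.1967.
B: p*_B = 1 − 0.97/1.39 = 0.3022.
p*_A − p*_B = 0.1967 − 0.3022 = -0.1054.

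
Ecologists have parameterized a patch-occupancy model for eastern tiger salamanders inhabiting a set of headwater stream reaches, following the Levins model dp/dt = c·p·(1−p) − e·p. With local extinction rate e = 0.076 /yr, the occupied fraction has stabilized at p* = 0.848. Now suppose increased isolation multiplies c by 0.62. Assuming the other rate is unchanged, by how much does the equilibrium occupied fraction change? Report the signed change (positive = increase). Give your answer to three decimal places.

Balance c(1−p*) = e gives c = e/(1 − 0.84800) = 0.076/0.15200 = 0.50000.
New p* = 1 − e/c = 1 − 0.07600/0.31000 = 0.75484.
Δp* = 0.75484 − 0.84800 = -0.09316.

-0.093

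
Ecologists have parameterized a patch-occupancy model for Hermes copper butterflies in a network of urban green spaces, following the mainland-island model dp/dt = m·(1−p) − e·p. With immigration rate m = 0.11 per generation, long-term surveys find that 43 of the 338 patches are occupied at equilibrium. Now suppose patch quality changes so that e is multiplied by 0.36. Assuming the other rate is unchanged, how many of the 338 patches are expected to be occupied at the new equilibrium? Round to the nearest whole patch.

Observed p* = 43/338 = 0.12722.
Balance m(1−p*) = e·p* gives e = m(1−p*)/p* = 0.11×0.87278/0.12722 = 0.75464.
New p* = m/(m+e) = 0.11000/(0.11000+0.27167) = 0.28821.
Expected occupied = 338 × 0.28821 = 97.41 ≈ 97.

97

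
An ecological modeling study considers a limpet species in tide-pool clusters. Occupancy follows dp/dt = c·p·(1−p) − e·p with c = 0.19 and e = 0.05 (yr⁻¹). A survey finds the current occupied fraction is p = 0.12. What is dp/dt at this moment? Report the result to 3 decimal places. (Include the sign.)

Colonization term: c·p·(1−p) = 0.19×0.12×0.8800 = 0.02006.
Extinction term: e·p = 0.00600.
dp/dt = 0.02006 − 0.00600 = 0.01406.

0.014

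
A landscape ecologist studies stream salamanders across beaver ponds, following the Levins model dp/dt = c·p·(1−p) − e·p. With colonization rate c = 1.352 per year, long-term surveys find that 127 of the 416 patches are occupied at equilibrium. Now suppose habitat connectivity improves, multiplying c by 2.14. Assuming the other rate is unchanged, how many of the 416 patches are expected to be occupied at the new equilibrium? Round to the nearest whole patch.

281

Observed p* = 127/416 = 0.30529.
Balance c(1−p*) = e gives e = 1.352×(1 − 0.30529) = 0.93925.
New p* = 1 − e/c = 1 − 0.93925/2.89328 = 0.67537.
Expected occupied = 416 × 0.67537 = 280.95 ≈ 281.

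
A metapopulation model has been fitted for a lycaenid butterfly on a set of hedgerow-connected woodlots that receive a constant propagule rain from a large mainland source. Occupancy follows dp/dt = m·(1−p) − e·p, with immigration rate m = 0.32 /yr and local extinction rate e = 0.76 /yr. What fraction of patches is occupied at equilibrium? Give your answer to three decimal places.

At equilibrium the propagule rain into empty patches balances local extinction: m(1−p*) = e·p*.
p* = m/(m+e) = 0.32/(0.32+0.76) = 0.32/1.0800 = 0.2963.

0.296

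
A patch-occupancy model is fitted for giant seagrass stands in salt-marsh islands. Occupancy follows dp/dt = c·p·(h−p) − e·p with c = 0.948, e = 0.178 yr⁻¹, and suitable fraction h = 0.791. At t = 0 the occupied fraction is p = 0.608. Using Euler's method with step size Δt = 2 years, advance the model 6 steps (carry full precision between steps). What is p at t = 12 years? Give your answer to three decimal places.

Update rule: p ← p + [c·p·(h−p) − e·p]·Δt with Δt = 2.
  1  |  dp/dt·Δt = -0.005491  |  p_1 = 0.602509
  2  |  dp/dt·Δt = +0.000831  |  p_2 = 0.603340
  3  |  dp/dt·Δt = -0.000119  |  p_3 = 0.603221
  4  |  dp/dt·Δt = +0.000017  |  p_4 = 0.603238
  5  |  dp/dt·Δt = -0.000002  |  p_5 = 0.603236
  6  |  dp/dt·Δt = +0.000000  |  p_6 = 0.603236

0.603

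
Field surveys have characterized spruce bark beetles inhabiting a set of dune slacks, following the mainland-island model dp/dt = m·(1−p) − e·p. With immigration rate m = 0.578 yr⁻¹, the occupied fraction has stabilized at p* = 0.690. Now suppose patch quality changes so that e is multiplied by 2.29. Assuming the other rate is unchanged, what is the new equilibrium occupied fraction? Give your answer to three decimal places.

0.493

Balance m(1−p*) = e·p* gives e = m(1−p*)/p* = 0.578×0.31000/0.69000 = 0.25968.
New p* = m/(m+e) = 0.57800/(0.57800+0.59467) = 0.49289.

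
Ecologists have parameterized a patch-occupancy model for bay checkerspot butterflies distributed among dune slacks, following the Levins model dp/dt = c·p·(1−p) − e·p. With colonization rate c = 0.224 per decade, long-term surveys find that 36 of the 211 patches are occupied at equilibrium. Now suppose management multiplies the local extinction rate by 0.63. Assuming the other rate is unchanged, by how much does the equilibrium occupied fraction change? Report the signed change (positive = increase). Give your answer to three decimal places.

0.307

Observed p* = 36/211 = 0.17062.
Balance c(1−p*) = e gives e = 0.224×(1 − 0.17062) = 0.18578.
New p* = 1 − e/c = 1 − 0.11704/0.22400 = 0.47750.
Δp* = 0.47750 − 0.17062 = +0.30688.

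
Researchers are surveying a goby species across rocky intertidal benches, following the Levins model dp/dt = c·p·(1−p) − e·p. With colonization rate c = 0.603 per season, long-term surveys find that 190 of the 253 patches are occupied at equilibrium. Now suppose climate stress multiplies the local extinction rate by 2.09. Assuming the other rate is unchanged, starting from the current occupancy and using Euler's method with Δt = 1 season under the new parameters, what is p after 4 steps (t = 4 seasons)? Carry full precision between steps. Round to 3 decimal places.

Observed p* = 190/253 = 0.75099.
Balance c(1−p*) = e gives e = 0.603×(1 − 0.75099) = 0.15015.
Starting from p₀ = 0.75099; update p ← p + (dp/dt)·Δt with the new parameters.
  1  |  dp/dt·Δt = -0.122913  |  p_1 = 0.628075
  2  |  dp/dt·Δt = -0.056245  |  p_2 = 0.571830
  3  |  dp/dt·Δt = -0.031814  |  p_3 = 0.540016
  4  |  dp/dt·Δt = -0.019685  |  p_4 = 0.520331

0.520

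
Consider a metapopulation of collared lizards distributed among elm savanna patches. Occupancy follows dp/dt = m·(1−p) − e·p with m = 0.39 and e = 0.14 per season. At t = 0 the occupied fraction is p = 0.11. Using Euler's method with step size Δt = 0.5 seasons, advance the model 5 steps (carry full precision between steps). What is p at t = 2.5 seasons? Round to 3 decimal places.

0.602

Update rule: p ← p + [m·(1−p) − e·p]·Δt with Δt = 0.5.
step 1: Δp = +0.16585, p = 0.27585
step 2: Δp = +0.12190, p = 0.39775
step 3: Δp = +0.08960, p = 0.48735
step 4: Δp = +0.06585, p = 0.55320
step 5: Δp = +0.04840, p = 0.60160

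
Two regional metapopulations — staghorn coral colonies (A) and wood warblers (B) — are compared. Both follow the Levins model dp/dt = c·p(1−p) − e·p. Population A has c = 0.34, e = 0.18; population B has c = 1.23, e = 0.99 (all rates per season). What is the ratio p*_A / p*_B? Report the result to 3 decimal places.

2.412

A: p*_A = 1 − 0.18/0.34 = 0.4706.
B: p*_B = 1 − 0.99/1.23 = 0.1951.
p*_A / p*_B = 0.4706/0.1951 = 2.4118.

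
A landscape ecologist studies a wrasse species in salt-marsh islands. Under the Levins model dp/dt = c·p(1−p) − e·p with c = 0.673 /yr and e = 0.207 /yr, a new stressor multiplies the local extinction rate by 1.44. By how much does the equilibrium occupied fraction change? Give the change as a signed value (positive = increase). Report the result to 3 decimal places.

Before: p* = 1 − 0.207/0.673 = 0.6924.
After the change, c = 0.673, e = 0.29808, so p* = 1 − 0.29808/0.673 = 0.5571.
Δp* = 0.5571 − 0.6924 = -0.1353.

-0.135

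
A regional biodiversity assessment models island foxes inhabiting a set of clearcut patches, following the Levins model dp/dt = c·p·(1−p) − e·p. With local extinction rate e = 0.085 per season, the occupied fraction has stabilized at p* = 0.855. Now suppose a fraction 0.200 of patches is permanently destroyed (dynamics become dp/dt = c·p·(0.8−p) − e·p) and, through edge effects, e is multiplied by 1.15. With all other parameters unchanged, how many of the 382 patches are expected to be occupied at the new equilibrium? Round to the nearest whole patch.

242

Balance c(1−p*) = e gives c = e/(1 − 0.85500) = 0.085/0.14500 = 0.58621.
New p* = 0.8 − e/c = 0.8 − 0.09775/0.58621 = 0.63325.
Expected occupied = 382 × 0.63325 = 241.90 ≈ 242.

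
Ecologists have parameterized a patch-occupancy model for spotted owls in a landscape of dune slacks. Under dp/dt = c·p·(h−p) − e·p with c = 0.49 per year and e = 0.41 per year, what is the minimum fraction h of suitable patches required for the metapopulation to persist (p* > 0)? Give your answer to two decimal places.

p* = h − e/c is positive only when h > e/c.
h_min = e/c = 0.41/0.49 = 0.8367.

0.84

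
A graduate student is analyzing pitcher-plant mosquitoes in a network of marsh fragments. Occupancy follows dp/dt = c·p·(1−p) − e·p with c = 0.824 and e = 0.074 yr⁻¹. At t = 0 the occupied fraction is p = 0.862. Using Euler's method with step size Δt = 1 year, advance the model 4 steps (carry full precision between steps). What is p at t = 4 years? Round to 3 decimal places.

Update rule: p ← p + [c·p·(1−p) − e·p]·Δt with Δt = 1.
  1  |  dp/dt·Δt = +0.034232  |  p_1 = 0.896232
  2  |  dp/dt·Δt = +0.010311  |  p_2 = 0.906543
  3  |  dp/dt·Δt = +0.002727  |  p_3 = 0.909270
  4  |  dp/dt·Δt = +0.000692  |  p_4 = 0.909963

0.910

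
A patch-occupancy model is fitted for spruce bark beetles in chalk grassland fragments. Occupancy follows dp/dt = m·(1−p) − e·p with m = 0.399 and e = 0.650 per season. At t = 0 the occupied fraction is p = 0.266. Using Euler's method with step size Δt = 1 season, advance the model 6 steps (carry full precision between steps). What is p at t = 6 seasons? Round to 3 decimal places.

0.380

Update rule: p ← p + [m·(1−p) − e·p]·Δt with Δt = 1.
t = 1: p = 0.26600 + (+0.11997) = 0.38597
t = 2: p = 0.38597 + (-0.00588) = 0.38009
t = 3: p = 0.38009 + (+0.00029) = 0.38038
t = 4: p = 0.38038 + (-0.00001) = 0.38036
t = 5: p = 0.38036 + (+0.00000) = 0.38036
t = 6: p = 0.38036 + (-0.00000) = 0.38036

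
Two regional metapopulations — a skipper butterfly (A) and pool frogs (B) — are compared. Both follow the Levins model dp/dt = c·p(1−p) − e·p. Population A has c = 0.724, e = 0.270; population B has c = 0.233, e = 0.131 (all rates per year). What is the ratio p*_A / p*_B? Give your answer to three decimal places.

A: p*_A = 1 − 0.270/0.724 = 0.6271.
B: p*_B = 1 − 0.131/0.233 = 0.4378.
p*_A / p*_B = 0.6271/0.4378 = 1.4324.

1.432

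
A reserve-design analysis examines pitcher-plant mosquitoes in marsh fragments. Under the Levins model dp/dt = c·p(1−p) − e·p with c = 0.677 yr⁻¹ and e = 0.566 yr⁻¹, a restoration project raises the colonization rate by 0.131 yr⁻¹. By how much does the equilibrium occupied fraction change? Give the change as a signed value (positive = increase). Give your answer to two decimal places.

0.14

Before: p* = 1 − 0.566/0.677 = 0.1640.
After the change, c = 0.808, e = 0.566, so p* = 1 − 0.566/0.808 = 0.2995.
Δp* = 0.2995 − 0.1640 = +0.1355.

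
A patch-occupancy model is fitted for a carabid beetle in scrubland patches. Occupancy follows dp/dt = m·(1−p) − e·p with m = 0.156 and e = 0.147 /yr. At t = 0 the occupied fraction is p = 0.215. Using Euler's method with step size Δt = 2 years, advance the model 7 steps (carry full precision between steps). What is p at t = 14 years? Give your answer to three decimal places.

0.514

Update rule: p ← p + [m·(1−p) − e·p]·Δt with Δt = 2.
t = 2: p = 0.21500 + (+0.18171) = 0.39671
t = 4: p = 0.39671 + (+0.07159) = 0.46830
t = 6: p = 0.46830 + (+0.02821) = 0.49651
t = 8: p = 0.49651 + (+0.01111) = 0.50763
t = 10: p = 0.50763 + (+0.00438) = 0.51200
t = 12: p = 0.51200 + (+0.00173) = 0.51373
t = 14: p = 0.51373 + (+0.00068) = 0.51441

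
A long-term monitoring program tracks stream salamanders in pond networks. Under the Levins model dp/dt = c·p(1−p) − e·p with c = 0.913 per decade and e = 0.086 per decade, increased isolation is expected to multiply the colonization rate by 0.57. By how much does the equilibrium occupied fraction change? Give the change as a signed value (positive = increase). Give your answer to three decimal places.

-0.071

Before: p* = 1 − 0.086/0.913 = 0.9058.
After the change, c = 0.52041, e = 0.086, so p* = 1 − 0.086/0.52041 = 0.8347.
Δp* = 0.8347 − 0.9058 = -0.0711.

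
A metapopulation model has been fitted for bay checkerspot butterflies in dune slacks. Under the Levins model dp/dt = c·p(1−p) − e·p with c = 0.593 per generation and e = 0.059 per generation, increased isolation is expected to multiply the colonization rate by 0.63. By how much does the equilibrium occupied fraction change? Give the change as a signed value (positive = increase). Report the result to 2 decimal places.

-0.06

Before: p* = 1 − 0.059/0.593 = 0.9005.
After the change, c = 0.37359, e = 0.059, so p* = 1 − 0.059/0.37359 = 0.8421.
Δp* = 0.8421 − 0.9005 = -0.0584.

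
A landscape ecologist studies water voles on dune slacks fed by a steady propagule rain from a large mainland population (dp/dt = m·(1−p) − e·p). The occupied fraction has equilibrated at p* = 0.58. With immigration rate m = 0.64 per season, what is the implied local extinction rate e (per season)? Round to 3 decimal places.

0.463

At equilibrium m(1−p*) = e·p*, so e = m(1−p*)/p*.
e = 0.64 × 0.4200 / 0.58 = 0.4634.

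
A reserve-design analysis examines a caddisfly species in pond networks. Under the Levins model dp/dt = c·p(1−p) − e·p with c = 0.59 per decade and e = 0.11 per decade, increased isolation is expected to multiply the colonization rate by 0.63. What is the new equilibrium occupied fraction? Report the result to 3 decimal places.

Before: p* = 1 − 0.11/0.59 = 0.8136.
After the change, c = 0.3717, e = 0.11, so p* = 1 − 0.11/0.3717 = 0.7041.

0.704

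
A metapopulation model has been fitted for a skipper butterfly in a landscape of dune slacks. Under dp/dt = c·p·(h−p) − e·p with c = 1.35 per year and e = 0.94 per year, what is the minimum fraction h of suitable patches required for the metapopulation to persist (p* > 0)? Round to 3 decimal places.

0.696

p* = h − e/c is positive only when h > e/c.
h_min = e/c = 0.94/1.35 = 0.6963.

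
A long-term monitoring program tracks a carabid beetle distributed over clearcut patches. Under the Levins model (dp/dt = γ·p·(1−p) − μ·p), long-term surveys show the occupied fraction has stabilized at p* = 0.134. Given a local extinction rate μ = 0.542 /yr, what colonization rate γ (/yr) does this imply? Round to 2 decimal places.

0.63

At equilibrium γ(1−p*) = μ, so γ = μ/(1−p*).
γ = 0.542/(1 − 0.134) = 0.542/0.8660 = 0.6259.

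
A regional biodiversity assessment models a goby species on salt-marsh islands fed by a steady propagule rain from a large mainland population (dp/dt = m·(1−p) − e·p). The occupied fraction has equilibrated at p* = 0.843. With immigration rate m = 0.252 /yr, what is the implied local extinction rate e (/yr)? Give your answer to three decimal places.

0.047

At equilibrium m(1−p*) = e·p*, so e = m(1−p*)/p*.
e = 0.252 × 0.1570 / 0.843 = 0.0469.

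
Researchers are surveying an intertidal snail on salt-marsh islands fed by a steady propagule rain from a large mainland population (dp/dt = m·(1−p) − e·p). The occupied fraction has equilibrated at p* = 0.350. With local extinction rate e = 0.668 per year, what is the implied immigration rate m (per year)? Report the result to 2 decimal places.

At equilibrium m(1−p*) = e·p*, so m = e·p*/(1−p*).
m = 0.668 × 0.350 / 0.6500 = 0.2338/0.6500 = 0.3597.

0.36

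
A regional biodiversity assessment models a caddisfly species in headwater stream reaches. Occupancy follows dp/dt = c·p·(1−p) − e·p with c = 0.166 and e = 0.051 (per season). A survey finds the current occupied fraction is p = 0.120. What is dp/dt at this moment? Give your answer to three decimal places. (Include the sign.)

Colonization term: c·p·(1−p) = 0.166×0.120×0.8800 = 0.01753.
Extinction term: e·p = 0.00612.
dp/dt = 0.01753 − 0.00612 = 0.01141.

0.011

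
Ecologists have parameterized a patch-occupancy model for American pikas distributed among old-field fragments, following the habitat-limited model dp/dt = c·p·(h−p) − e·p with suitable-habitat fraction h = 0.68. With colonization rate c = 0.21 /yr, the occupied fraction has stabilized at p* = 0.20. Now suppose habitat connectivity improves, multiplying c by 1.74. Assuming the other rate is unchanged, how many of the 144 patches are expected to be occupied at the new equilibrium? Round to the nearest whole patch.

Balance c(h−p*) = e gives e = 0.21×(0.68 − 0.20000) = 0.10080.
New p* = 0.68 − e/c = 0.68 − 0.10080/0.36540 = 0.40414.
Expected occupied = 144 × 0.40414 = 58.20 ≈ 58.

58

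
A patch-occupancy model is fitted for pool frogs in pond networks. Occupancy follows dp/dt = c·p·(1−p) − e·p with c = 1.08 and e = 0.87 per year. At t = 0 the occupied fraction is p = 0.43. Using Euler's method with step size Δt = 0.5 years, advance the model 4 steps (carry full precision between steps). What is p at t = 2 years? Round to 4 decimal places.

Update rule: p ← p + [c·p·(1−p) − e·p]·Δt with Δt = 0.5.
p: 0.43000 → 0.37530  (Δp = -0.05470)
p: 0.37530 → 0.33865  (Δp = -0.03665)
p: 0.33865 → 0.31228  (Δp = -0.02637)
p: 0.31228 → 0.29241  (Δp = -0.01987)

0.2924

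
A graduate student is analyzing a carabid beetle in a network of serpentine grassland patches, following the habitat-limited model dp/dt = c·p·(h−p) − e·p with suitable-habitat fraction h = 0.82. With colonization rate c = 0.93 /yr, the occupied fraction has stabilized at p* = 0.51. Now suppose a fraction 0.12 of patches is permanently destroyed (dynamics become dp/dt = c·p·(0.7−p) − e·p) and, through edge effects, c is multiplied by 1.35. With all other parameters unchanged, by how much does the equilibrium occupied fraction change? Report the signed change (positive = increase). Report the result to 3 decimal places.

Balance c(h−p*) = e gives e = 0.93×(0.82 − 0.51000) = 0.28830.
New p* = 0.7 − e/c = 0.7 − 0.28830/1.25550 = 0.47037.
Δp* = 0.47037 − 0.51000 = -0.03963.

-0.040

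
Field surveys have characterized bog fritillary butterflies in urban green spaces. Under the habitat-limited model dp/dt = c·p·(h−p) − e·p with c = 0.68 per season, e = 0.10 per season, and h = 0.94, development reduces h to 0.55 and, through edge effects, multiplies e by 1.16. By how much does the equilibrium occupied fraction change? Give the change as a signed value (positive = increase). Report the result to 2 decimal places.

-0.41

Before: p* = h − e/c = 0.94 − 0.10/0.68 = 0.94 − 0.1471 = 0.7929.
After: c = 0.68, e = 0.116, h = 0.55; p* = 0.55 − 0.116/0.68 = 0.3794.
Δp* = 0.3794 − 0.7929 = -0.4135.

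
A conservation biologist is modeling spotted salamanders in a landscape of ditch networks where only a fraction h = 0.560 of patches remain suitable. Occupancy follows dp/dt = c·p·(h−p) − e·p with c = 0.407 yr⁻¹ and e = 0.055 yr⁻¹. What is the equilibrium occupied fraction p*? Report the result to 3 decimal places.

0.425

Setting dp/dt = 0 and dividing by p* gives c·(h−p*) = e.
So p* = h − e/c = 0.560 − 0.055/0.407 = 0.560 − 0.1351 = 0.4249.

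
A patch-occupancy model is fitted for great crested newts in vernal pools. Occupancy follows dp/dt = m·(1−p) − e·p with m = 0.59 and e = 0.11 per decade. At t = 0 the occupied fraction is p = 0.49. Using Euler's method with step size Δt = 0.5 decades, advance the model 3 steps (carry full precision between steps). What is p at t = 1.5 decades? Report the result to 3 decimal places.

0.746

Update rule: p ← p + [m·(1−p) − e·p]·Δt with Δt = 0.5.
step 1: Δp = +0.12350, p = 0.61350
step 2: Δp = +0.08028, p = 0.69377
step 3: Δp = +0.05218, p = 0.74595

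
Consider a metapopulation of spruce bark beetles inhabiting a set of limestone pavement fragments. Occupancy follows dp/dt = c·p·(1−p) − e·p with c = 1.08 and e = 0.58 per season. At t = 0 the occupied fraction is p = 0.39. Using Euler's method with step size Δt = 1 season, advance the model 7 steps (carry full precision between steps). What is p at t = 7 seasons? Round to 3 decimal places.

Update rule: p ← p + [c·p·(1−p) − e·p]·Δt with Δt = 1.
p: 0.39000 → 0.42073  (Δp = +0.03073)
p: 0.42073 → 0.43992  (Δp = +0.01919)
p: 0.43992 → 0.45087  (Δp = +0.01095)
p: 0.45087 → 0.45676  (Δp = +0.00589)
p: 0.45676 → 0.45982  (Δp = +0.00306)
p: 0.45982 → 0.46138  (Δp = +0.00156)
p: 0.46138 → 0.46217  (Δp = +0.00079)

0.462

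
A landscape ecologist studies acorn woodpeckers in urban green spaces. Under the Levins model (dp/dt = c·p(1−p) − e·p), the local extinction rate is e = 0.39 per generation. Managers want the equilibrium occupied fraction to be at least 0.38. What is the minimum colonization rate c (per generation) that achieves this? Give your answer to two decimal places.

p* = 1 − e/c ≥ 0.38 requires e/c ≤ 0.6200, i.e. c ≥ e/0.6200.
c_min = 0.39/0.6200 = 0.6290.

0.63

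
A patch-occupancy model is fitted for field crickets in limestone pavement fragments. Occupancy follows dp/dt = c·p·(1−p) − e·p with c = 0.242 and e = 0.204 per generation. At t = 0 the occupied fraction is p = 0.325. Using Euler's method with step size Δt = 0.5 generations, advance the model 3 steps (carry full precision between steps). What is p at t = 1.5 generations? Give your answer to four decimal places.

Update rule: p ← p + [c·p·(1−p) − e·p]·Δt with Δt = 0.5.
t = 0.5: p = 0.32500 + (-0.00661) = 0.31839
t = 1: p = 0.31839 + (-0.00622) = 0.31218
t = 1.5: p = 0.31218 + (-0.00586) = 0.30632

0.3063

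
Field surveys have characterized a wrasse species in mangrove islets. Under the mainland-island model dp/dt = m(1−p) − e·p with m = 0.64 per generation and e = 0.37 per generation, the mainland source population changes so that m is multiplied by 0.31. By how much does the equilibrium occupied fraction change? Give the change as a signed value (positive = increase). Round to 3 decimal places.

-0.285

Before: p* = 0.64/(0.64+0.37) = 0.6337.
After: m = 0.1984, e = 0.37; p* = 0.1984/0.5684 = 0.3490.
Δp* = 0.3490 − 0.6337 = -0.2846.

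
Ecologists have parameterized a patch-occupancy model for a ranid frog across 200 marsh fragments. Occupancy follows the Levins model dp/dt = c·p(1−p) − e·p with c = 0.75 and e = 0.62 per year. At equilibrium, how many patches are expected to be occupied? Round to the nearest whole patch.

35

p* = 1 − e/c = 1 − 0.62/0.75 = 0.1733.
Expected occupied patches = N × p* = 200 × 0.1733 = 34.67 ≈ 35.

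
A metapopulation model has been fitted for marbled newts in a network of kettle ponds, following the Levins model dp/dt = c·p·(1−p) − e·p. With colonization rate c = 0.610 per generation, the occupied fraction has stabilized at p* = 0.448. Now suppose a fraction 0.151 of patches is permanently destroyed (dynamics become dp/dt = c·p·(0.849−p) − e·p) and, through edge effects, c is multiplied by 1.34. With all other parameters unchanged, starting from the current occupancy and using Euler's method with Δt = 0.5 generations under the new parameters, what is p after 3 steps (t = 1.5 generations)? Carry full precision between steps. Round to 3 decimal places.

0.443

Balance c(1−p*) = e gives e = 0.610×(1 − 0.44800) = 0.33672.
Starting from p₀ = 0.44800; update p ← p + (dp/dt)·Δt with the new parameters.
p: 0.44800 → 0.44600  (Δp = -0.00200)
p: 0.44600 → 0.44437  (Δp = -0.00163)
p: 0.44437 → 0.44304  (Δp = -0.00133)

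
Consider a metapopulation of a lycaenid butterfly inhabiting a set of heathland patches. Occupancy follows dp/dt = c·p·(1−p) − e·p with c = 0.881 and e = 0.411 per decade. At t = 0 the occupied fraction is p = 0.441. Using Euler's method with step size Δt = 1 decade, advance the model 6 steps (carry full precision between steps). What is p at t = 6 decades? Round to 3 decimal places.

Update rule: p ← p + [c·p·(1−p) − e·p]·Δt with Δt = 1.
t = 1: p = 0.44100 + (+0.03593) = 0.47693
t = 2: p = 0.47693 + (+0.02376) = 0.50069
t = 3: p = 0.50069 + (+0.01446) = 0.51516
t = 4: p = 0.51516 + (+0.00832) = 0.52348
t = 5: p = 0.52348 + (+0.00462) = 0.52809
t = 6: p = 0.52809 + (+0.00251) = 0.53060

0.531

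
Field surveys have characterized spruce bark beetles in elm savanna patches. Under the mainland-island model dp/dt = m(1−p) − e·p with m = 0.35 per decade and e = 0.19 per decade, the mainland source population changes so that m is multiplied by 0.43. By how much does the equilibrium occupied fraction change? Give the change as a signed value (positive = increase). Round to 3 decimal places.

Before: p* = 0.35/(0.35+0.19) = 0.6481.
After: m = 0.1505, e = 0.19; p* = 0.1505/0.3405 = 0.4420.
Δp* = 0.4420 − 0.6481 = -0.2062.

-0.206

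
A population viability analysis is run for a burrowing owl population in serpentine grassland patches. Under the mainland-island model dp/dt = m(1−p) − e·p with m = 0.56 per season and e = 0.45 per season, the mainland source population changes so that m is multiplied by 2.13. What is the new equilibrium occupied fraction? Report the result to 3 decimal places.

0.726

Before: p* = 0.56/(0.56+0.45) = 0.5545.
After: m = 1.1928, e = 0.45; p* = 1.1928/1.6428 = 0.7261.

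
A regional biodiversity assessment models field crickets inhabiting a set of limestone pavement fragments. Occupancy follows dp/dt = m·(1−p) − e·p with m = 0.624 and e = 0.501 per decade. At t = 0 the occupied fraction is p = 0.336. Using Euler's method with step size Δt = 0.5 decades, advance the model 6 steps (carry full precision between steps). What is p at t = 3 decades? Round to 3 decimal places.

Update rule: p ← p + [m·(1−p) − e·p]·Δt with Δt = 0.5.
t = 0.5: p = 0.33600 + (+0.12300) = 0.45900
t = 1: p = 0.45900 + (+0.05381) = 0.51281
t = 1.5: p = 0.51281 + (+0.02354) = 0.53636
t = 2: p = 0.53636 + (+0.01030) = 0.54666
t = 2.5: p = 0.54666 + (+0.00451) = 0.55116
t = 3: p = 0.55116 + (+0.00197) = 0.55313

0.553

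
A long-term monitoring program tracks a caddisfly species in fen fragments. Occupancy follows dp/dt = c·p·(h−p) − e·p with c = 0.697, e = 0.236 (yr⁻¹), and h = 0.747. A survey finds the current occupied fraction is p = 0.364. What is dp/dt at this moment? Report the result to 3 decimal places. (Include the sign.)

Colonization term: c·p·(h−p) = 0.697×0.364×0.3830 = 0.09717.
Extinction term: e·p = 0.08590.
dp/dt = 0.09717 − 0.08590 = 0.01127.

0.011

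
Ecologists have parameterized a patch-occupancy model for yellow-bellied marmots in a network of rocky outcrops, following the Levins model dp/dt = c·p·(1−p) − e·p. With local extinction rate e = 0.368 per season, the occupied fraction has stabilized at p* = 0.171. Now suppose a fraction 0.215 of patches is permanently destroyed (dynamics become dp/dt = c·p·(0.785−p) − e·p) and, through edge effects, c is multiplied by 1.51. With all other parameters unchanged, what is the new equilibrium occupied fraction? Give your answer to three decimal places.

0.236

Balance c(1−p*) = e gives c = e/(1 − 0.17100) = 0.368/0.82900 = 0.44391.
New p* = 0.785 − e/c = 0.785 − 0.36800/0.67030 = 0.23599.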